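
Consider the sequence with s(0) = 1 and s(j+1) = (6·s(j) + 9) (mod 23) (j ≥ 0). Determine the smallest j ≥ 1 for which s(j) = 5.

3

Listing terms: s(0) = 1, s(1) = 15, s(2) = 7, s(3) = 5, s(4) = 16, s(5) = 13, s(6) = 18, s(7) = 2, s(8) = 21, s(9) = 20, s(10) = 14, s(11) = 1.
Since s(11) = s(0) = 1, the sequence is periodic with period 11.
The value 5 first appears (with j ≥ 1) at s(3).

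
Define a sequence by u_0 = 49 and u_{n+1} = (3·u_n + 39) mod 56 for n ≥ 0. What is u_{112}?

41

Listing terms: u_0 = 49,  u_1 = 18,  u_2 = 37,  u_3 = 38,  u_4 = 41,  u_5 = 50,  u_6 = 21,  u_7 = 46,  u_8 = 9,  u_9 = 10,  u_{10} = 13,  u_{11} = 22,  u_{12} = 49.
The sequence repeats with period 12.
(112 - 0) mod 12 = 4, so u_{112} = u_4 = 41.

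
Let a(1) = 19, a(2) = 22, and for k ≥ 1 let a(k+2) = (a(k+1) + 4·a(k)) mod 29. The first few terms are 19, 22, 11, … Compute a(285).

Computing terms: a(1) = 19, a(2) = 22, a(3) = 11, a(4) = 12, a(5) = 27, a(6) = 17, a(7) = 9, a(8) = 19, a(9) = 26, a(10) = 15, a(11) = 3, a(12) = 5, a(13) = 17, a(14) = 8, a(15) = 18, a(16) = 21, a(17) = 6, a(18) = 3, a(19) = 27, a(20) = 10, a(21) = 2, a(22) = 13, a(23) = 21, a(24) = 15, a(25) = 12, a(26) = 14, a(27) = 4, a(28) = 2, a(29) = 18, a(30) = 26, a(31) = 11, a(32) = 28, a(33) = 14, a(34) = 10, a(35) = 8, a(36) = 19, a(37) = 22.
The sequence repeats with period 35.
So a(285) = a(1 + ((285-1) mod 35)) = a(5) = 27.

27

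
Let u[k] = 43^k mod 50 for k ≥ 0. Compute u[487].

u[0] = 1; u[1] = 43; u[2] = 49; u[3] = 7; u[4] = 1.
The sequence repeats with period 4.
(487 - 0) mod 4 = 3, so u[487] = u[3] = 7.

7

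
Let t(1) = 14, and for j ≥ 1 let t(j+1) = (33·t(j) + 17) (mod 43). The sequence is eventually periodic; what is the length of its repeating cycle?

42

t(1) = 14,  t(2) = 6,  t(3) = 0,  t(4) = 17,  t(5) = 19,  t(6) = 42,  t(7) = 27,  t(8) = 5,  t(9) = 10,  t(10) = 3,  t(11) = 30,  t(12) = 18,  t(13) = 9,  t(14) = 13,  t(15) = 16,  t(16) = 29,  t(17) = 28,  t(18) = 38,  t(19) = 24,  t(20) = 35,  t(21) = 11,  t(22) = 36,  t(23) = 1,  t(24) = 7,  t(25) = 33,  t(26) = 31,  t(27) = 8,  t(28) = 23,  t(29) = 2,  t(30) = 40,  t(31) = 4,  t(32) = 20,  t(33) = 32,  t(34) = 41,  t(35) = 37,  t(36) = 34,  t(37) = 21,  t(38) = 22,  t(39) = 12,  t(40) = 26,  t(41) = 15,  t(42) = 39,  t(43) = 14.
The sequence repeats with period 42.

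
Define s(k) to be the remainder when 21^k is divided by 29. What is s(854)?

28

We have s(0) = 1, s(1) = 21, s(2) = 6, s(3) = 10, s(4) = 7, s(5) = 2, s(6) = 13, s(7) = 12, s(8) = 20, s(9) = 14, s(10) = 4, s(11) = 26, s(12) = 24, s(13) = 11, s(14) = 28, s(15) = 8, s(16) = 23, s(17) = 19, s(18) = 22, s(19) = 27, s(20) = 16, s(21) = 17, s(22) = 9, s(23) = 15, s(24) = 25, s(25) = 3, s(26) = 5, s(27) = 18, s(28) = 1.
Since s(28) = s(0) = 1, the sequence is periodic with period 28.
(854 - 0) mod 28 = 14, so s(854) = s(14) = 28.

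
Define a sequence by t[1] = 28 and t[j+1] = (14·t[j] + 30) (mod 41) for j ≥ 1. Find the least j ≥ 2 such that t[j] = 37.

6

Computing terms: t[1] = 28,  t[2] = 12,  t[3] = 34,  t[4] = 14,  t[5] = 21,  t[6] = 37,  t[7] = 15,  t[8] = 35,  t[9] = 28.
Since t[9] = t[1] = 28, the sequence is periodic with period 8.
The value 37 first appears (with j ≥ 2) at t[6].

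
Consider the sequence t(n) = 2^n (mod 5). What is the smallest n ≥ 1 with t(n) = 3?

3

Listing terms: t(0) = 1,  t(1) = 2,  t(2) = 4,  t(3) = 3,  t(4) = 1.
Since t(4) = t(0) = 1, the sequence is periodic with period 4.
The value 3 first appears (with n ≥ 1) at t(3).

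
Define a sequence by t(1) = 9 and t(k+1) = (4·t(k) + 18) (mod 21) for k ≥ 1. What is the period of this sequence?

Computing terms: t(1) = 9; t(2) = 12; t(3) = 3; t(4) = 9.
The sequence repeats with period 3.

3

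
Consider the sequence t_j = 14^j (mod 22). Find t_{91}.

t_0 = 1, t_1 = 14, t_2 = 20, t_3 = 16, t_4 = 4, t_5 = 12, t_6 = 14.
Since t_6 = t_1 = 14, the sequence is eventually periodic: after a pre-period of length 1 it cycles with period 5.
For j ≥ 1, t_j depends only on (j - 1) mod 5. (91 - 1) mod 5 = 0, so t_{91} = t_1 = 14.

14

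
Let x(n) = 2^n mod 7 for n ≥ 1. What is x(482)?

4

We have x(1) = 2; x(2) = 4; x(3) = 1; x(4) = 2.
The sequence repeats with period 3.
(482 - 1) mod 3 = 1, so x(482) = x(2) = 4.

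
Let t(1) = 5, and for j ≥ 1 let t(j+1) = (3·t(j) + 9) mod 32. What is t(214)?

0

We have t(1) = 5; t(2) = 24; t(3) = 17; t(4) = 28; t(5) = 29; t(6) = 0; t(7) = 9; t(8) = 4; t(9) = 21; t(10) = 8; t(11) = 1; t(12) = 12; t(13) = 13; t(14) = 16; t(15) = 25; t(16) = 20; t(17) = 5.
The sequence repeats with period 16.
(214 - 1) mod 16 = 5, so t(214) = t(6) = 0.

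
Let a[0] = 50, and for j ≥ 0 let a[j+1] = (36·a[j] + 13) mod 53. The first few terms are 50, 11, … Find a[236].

We have a[0] = 50, a[1] = 11, a[2] = 38, a[3] = 3, a[4] = 15, a[5] = 23, a[6] = 46, a[7] = 26, a[8] = 48, a[9] = 45, a[10] = 43, a[11] = 24, a[12] = 29, a[13] = 50.
The sequence repeats with period 13.
(236 - 0) mod 13 = 2, so a[236] = a[2] = 38.

38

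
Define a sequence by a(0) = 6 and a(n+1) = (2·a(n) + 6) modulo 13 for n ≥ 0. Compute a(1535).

Listing terms: a(0) = 6,  a(1) = 5,  a(2) = 3,  a(3) = 12,  a(4) = 4,  a(5) = 1,  a(6) = 8,  a(7) = 9,  a(8) = 11,  a(9) = 2,  a(10) = 10,  a(11) = 0,  a(12) = 6.
The sequence repeats with period 12.
So a(1535) = a(0 + ((1535-0) mod 12)) = a(11) = 0.

0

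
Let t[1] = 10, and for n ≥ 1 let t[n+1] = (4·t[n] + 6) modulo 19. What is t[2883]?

Listing terms: t[1] = 10,  t[2] = 8,  t[3] = 0,  t[4] = 6,  t[5] = 11,  t[6] = 12,  t[7] = 16,  t[8] = 13,  t[9] = 1,  t[10] = 10.
The sequence repeats with period 9.
So t[2883] = t[1 + ((2883-1) mod 9)] = t[3] = 0.

0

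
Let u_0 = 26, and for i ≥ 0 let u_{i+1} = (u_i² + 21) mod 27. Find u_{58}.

10

Computing terms: u_0 = 26,  u_1 = 22,  u_2 = 19,  u_3 = 4,  u_4 = 10,  u_5 = 13,  u_6 = 1,  u_7 = 22.
Since u_7 = u_1 = 22, the sequence is eventually periodic: after a pre-period of length 1 it cycles with period 6.
For i ≥ 1, u_i depends only on (i - 1) mod 6. (58 - 1) mod 6 = 3, so u_{58} = u_4 = 10.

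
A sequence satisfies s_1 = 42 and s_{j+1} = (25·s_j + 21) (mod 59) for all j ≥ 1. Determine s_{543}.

38

Computing terms: s_1 = 42,  s_2 = 9,  s_3 = 10,  s_4 = 35,  s_5 = 11,  s_6 = 1,  s_7 = 46,  s_8 = 50,  s_9 = 32,  s_{10} = 54,  s_{11} = 14,  s_{12} = 17,  s_{13} = 33,  s_{14} = 20,  s_{15} = 49,  s_{16} = 7,  s_{17} = 19,  s_{18} = 24,  s_{19} = 31,  s_{20} = 29,  s_{21} = 38,  s_{22} = 27,  s_{23} = 47,  s_{24} = 16,  s_{25} = 8,  s_{26} = 44,  s_{27} = 0,  s_{28} = 21,  s_{29} = 15,  s_{30} = 42.
The sequence repeats with period 29.
(543 - 1) mod 29 = 20, so s_{543} = s_{21} = 38.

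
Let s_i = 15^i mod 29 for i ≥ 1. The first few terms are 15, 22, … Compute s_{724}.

16

Computing terms: s_1 = 15,  s_2 = 22,  s_3 = 11,  s_4 = 20,  s_5 = 10,  s_6 = 5,  s_7 = 17,  s_8 = 23,  s_9 = 26,  s_{10} = 13,  s_{11} = 21,  s_{12} = 25,  s_{13} = 27,  s_{14} = 28,  s_{15} = 14,  s_{16} = 7,  s_{17} = 18,  s_{18} = 9,  s_{19} = 19,  s_{20} = 24,  s_{21} = 12,  s_{22} = 6,  s_{23} = 3,  s_{24} = 16,  s_{25} = 8,  s_{26} = 4,  s_{27} = 2,  s_{28} = 1,  s_{29} = 15.
The sequence repeats with period 28.
So s_{724} = s_{1 + ((724-1) mod 28)} = s_{24} = 16.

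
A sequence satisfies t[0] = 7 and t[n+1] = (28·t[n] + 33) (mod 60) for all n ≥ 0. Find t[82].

25

Computing terms: t[0] = 7,  t[1] = 49,  t[2] = 25,  t[3] = 13,  t[4] = 37,  t[5] = 49.
Since t[5] = t[1] = 49, the sequence is eventually periodic: after a pre-period of length 1 it cycles with period 4.
For n ≥ 1, t[n] depends only on (n - 1) mod 4. (82 - 1) mod 4 = 1, so t[82] = t[2] = 25.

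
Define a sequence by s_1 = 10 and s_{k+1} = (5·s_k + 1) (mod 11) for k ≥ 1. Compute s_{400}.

Computing terms: s_1 = 10; s_2 = 7; s_3 = 3; s_4 = 5; s_5 = 4; s_6 = 10.
Since s_6 = s_1 = 10, the sequence is periodic with period 5.
So s_{400} = s_{1 + ((400-1) mod 5)} = s_5 = 4.

4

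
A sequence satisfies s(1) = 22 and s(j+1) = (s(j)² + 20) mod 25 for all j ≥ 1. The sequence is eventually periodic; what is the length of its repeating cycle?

We have s(1) = 22; s(2) = 4; s(3) = 11; s(4) = 16; s(5) = 1; s(6) = 21; s(7) = 11.
Since s(7) = s(3) = 11, the sequence is eventually periodic: after a pre-period of length 2 it cycles with period 4.

4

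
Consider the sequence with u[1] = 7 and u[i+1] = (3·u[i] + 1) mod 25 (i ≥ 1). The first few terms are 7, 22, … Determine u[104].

2

We have u[1] = 7, u[2] = 22, u[3] = 17, u[4] = 2, u[5] = 7.
The sequence repeats with period 4.
(104 - 1) mod 4 = 3, so u[104] = u[4] = 2.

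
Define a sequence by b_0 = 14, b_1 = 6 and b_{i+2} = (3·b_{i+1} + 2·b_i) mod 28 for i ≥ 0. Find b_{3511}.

22

Computing terms: b_0 = 14, b_1 = 6, b_2 = 18, b_3 = 10, b_4 = 10, b_5 = 22, b_6 = 2, b_7 = 22, b_8 = 14, b_9 = 2, b_{10} = 6, b_{11} = 22, b_{12} = 22, b_{13} = 26, b_{14} = 10, b_{15} = 26, b_{16} = 14, b_{17} = 10, b_{18} = 2, b_{19} = 26, b_{20} = 26, b_{21} = 18, b_{22} = 22, b_{23} = 18, b_{24} = 14, b_{25} = 22, b_{26} = 10, b_{27} = 18, b_{28} = 18, b_{29} = 6, b_{30} = 26, b_{31} = 6, b_{32} = 14, b_{33} = 26, b_{34} = 22, b_{35} = 6, b_{36} = 6, b_{37} = 2, b_{38} = 18, b_{39} = 2, b_{40} = 14, b_{41} = 18, b_{42} = 26, b_{43} = 2, b_{44} = 2, b_{45} = 10, b_{46} = 6, b_{47} = 10, b_{48} = 14, b_{49} = 6.
Since (b_{48}, b_{49}) = (b_0, b_1) = (14, 6) (two consecutive terms determine the rest), the sequence is periodic with period 48.
(3511 - 0) mod 48 = 7, so b_{3511} = b_7 = 22.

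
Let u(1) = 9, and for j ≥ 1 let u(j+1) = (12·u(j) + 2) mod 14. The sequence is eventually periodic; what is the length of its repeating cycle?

6

We have u(1) = 9, u(2) = 12, u(3) = 6, u(4) = 4, u(5) = 8, u(6) = 0, u(7) = 2, u(8) = 12.
Since u(8) = u(2) = 12, the sequence is eventually periodic: after a pre-period of length 1 it cycles with period 6.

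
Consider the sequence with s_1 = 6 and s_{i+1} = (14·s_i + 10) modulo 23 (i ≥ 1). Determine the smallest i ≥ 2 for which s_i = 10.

We have s_1 = 6,  s_2 = 2,  s_3 = 15,  s_4 = 13,  s_5 = 8,  s_6 = 7,  s_7 = 16,  s_8 = 4,  s_9 = 20,  s_{10} = 14,  s_{11} = 22,  s_{12} = 19,  s_{13} = 0,  s_{14} = 10,  s_{15} = 12,  s_{16} = 17,  s_{17} = 18,  s_{18} = 9,  s_{19} = 21,  s_{20} = 5,  s_{21} = 11,  s_{22} = 3,  s_{23} = 6.
The sequence repeats with period 22.
The value 10 first appears (with i ≥ 2) at s_{14}.

14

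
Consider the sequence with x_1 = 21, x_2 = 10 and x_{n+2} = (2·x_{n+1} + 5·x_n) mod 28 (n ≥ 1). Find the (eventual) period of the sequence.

24

Computing terms: x_1 = 21,  x_2 = 10,  x_3 = 13,  x_4 = 20,  x_5 = 21,  x_6 = 2,  x_7 = 25,  x_8 = 4,  x_9 = 21,  x_{10} = 6,  x_{11} = 5,  x_{12} = 12,  x_{13} = 21,  x_{14} = 18,  x_{15} = 1,  x_{16} = 8,  x_{17} = 21,  x_{18} = 26,  x_{19} = 17,  x_{20} = 24,  x_{21} = 21,  x_{22} = 22,  x_{23} = 9,  x_{24} = 16,  x_{25} = 21,  x_{26} = 10.
Since (x_{25}, x_{26}) = (x_1, x_2) = (21, 10) (two consecutive terms determine the rest), the sequence is periodic with period 24.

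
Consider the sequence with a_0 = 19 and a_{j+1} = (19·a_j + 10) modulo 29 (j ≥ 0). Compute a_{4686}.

4

We have a_0 = 19, a_1 = 23, a_2 = 12, a_3 = 6, a_4 = 8, a_5 = 17, a_6 = 14, a_7 = 15, a_8 = 5, a_9 = 18, a_{10} = 4, a_{11} = 28, a_{12} = 20, a_{13} = 13, a_{14} = 25, a_{15} = 21, a_{16} = 3, a_{17} = 9, a_{18} = 7, a_{19} = 27, a_{20} = 1, a_{21} = 0, a_{22} = 10, a_{23} = 26, a_{24} = 11, a_{25} = 16, a_{26} = 24, a_{27} = 2, a_{28} = 19.
Since a_{28} = a_0 = 19, the sequence is periodic with period 28.
So a_{4686} = a_{0 + ((4686-0) mod 28)} = a_{10} = 4.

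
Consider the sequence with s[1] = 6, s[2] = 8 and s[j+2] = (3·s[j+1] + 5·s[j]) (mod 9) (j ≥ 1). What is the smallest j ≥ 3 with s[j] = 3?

Computing terms: s[1] = 6, s[2] = 8, s[3] = 0, s[4] = 4, s[5] = 3, s[6] = 2, s[7] = 3, s[8] = 1, s[9] = 0, s[10] = 5, s[11] = 6, s[12] = 7, s[13] = 6, s[14] = 8.
Since (s[13], s[14]) = (s[1], s[2]) = (6, 8) (two consecutive terms determine the rest), the sequence is periodic with period 12.
The value 3 first appears (with j ≥ 3) at s[5].

5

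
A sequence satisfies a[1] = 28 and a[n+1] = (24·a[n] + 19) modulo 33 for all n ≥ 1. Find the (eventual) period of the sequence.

a[1] = 28,  a[2] = 31,  a[3] = 4,  a[4] = 16,  a[5] = 7,  a[6] = 22,  a[7] = 19,  a[8] = 13,  a[9] = 1,  a[10] = 10,  a[11] = 28.
The sequence repeats with period 10.

10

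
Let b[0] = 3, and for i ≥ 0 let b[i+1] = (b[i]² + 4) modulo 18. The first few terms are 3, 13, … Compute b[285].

b[0] = 3; b[1] = 13; b[2] = 11; b[3] = 17; b[4] = 5; b[5] = 11.
Since b[5] = b[2] = 11, the sequence is eventually periodic: after a pre-period of length 2 it cycles with period 3.
For i ≥ 2, b[i] depends only on (i - 2) mod 3. (285 - 2) mod 3 = 1, so b[285] = b[3] = 17.

17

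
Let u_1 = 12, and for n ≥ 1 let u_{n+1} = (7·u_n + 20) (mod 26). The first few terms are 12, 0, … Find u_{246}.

18

Computing terms: u_1 = 12, u_2 = 0, u_3 = 20, u_4 = 4, u_5 = 22, u_6 = 18, u_7 = 16, u_8 = 2, u_9 = 8, u_{10} = 24, u_{11} = 6, u_{12} = 10, u_{13} = 12.
The sequence repeats with period 12.
So u_{246} = u_{1 + ((246-1) mod 12)} = u_6 = 18.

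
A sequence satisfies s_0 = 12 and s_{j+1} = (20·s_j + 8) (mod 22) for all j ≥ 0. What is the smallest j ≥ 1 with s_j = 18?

Listing terms: s_0 = 12, s_1 = 6, s_2 = 18, s_3 = 16, s_4 = 20, s_5 = 12.
The sequence repeats with period 5.
The value 18 first appears (with j ≥ 1) at s_2.

2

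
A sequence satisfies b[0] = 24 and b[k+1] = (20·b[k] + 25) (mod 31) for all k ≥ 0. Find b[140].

23

We have b[0] = 24; b[1] = 9; b[2] = 19; b[3] = 2; b[4] = 3; b[5] = 23; b[6] = 20; b[7] = 22; b[8] = 0; b[9] = 25; b[10] = 29; b[11] = 16; b[12] = 4; b[13] = 12; b[14] = 17; b[15] = 24.
The sequence repeats with period 15.
(140 - 0) mod 15 = 5, so b[140] = b[5] = 23.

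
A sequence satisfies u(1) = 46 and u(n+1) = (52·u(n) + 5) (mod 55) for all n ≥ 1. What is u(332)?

Computing terms: u(1) = 46; u(2) = 32; u(3) = 19; u(4) = 3; u(5) = 51; u(6) = 17; u(7) = 9; u(8) = 33; u(9) = 16; u(10) = 12; u(11) = 24; u(12) = 43; u(13) = 41; u(14) = 47; u(15) = 29; u(16) = 28; u(17) = 31; u(18) = 22; u(19) = 49; u(20) = 23; u(21) = 46.
Since u(21) = u(1) = 46, the sequence is periodic with period 20.
(332 - 1) mod 20 = 11, so u(332) = u(12) = 43.

43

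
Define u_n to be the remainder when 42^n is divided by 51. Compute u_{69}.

Computing terms: u_0 = 1; u_1 = 42; u_2 = 30; u_3 = 36; u_4 = 33; u_5 = 9; u_6 = 21; u_7 = 15; u_8 = 18; u_9 = 42.
Since u_9 = u_1 = 42, the sequence is eventually periodic: after a pre-period of length 1 it cycles with period 8.
For n ≥ 1, u_n depends only on (n - 1) mod 8. (69 - 1) mod 8 = 4, so u_{69} = u_5 = 9.

9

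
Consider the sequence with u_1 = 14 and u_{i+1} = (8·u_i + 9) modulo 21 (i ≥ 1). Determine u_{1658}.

10

Listing terms: u_1 = 14, u_2 = 16, u_3 = 11, u_4 = 13, u_5 = 8, u_6 = 10, u_7 = 5, u_8 = 7, u_9 = 2, u_{10} = 4, u_{11} = 20, u_{12} = 1, u_{13} = 17, u_{14} = 19, u_{15} = 14.
The sequence repeats with period 14.
So u_{1658} = u_{1 + ((1658-1) mod 14)} = u_6 = 10.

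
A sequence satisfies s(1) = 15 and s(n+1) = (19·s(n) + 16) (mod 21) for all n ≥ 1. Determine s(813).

Computing terms: s(1) = 15, s(2) = 7, s(3) = 2, s(4) = 12, s(5) = 13, s(6) = 11, s(7) = 15.
The sequence repeats with period 6.
So s(813) = s(1 + ((813-1) mod 6)) = s(3) = 2.

2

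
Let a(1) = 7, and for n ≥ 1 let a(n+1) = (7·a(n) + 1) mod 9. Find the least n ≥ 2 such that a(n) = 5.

2

We have a(1) = 7; a(2) = 5; a(3) = 0; a(4) = 1; a(5) = 8; a(6) = 3; a(7) = 4; a(8) = 2; a(9) = 6; a(10) = 7.
Since a(10) = a(1) = 7, the sequence is periodic with period 9.
The value 5 first appears (with n ≥ 2) at a(2).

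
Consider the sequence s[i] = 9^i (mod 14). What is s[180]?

We have s[1] = 9; s[2] = 11; s[3] = 1; s[4] = 9.
The sequence repeats with period 3.
(180 - 1) mod 3 = 2, so s[180] = s[3] = 1.

1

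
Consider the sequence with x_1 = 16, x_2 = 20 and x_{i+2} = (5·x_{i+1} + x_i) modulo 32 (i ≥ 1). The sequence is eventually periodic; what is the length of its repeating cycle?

12

x_1 = 16,  x_2 = 20,  x_3 = 20,  x_4 = 24,  x_5 = 12,  x_6 = 20,  x_7 = 16,  x_8 = 4,  x_9 = 4,  x_{10} = 24,  x_{11} = 28,  x_{12} = 4,  x_{13} = 16,  x_{14} = 20.
The sequence repeats with period 12.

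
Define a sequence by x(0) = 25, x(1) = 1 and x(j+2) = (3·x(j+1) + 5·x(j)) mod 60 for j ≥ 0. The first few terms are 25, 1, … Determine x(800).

52

Computing terms: x(0) = 25; x(1) = 1; x(2) = 8; x(3) = 29; x(4) = 7; x(5) = 46; x(6) = 53; x(7) = 29; x(8) = 52; x(9) = 1; x(10) = 23; x(11) = 14; x(12) = 37; x(13) = 1; x(14) = 8.
Since (x(13), x(14)) = (x(1), x(2)) = (1, 8) (two consecutive terms determine the rest), the sequence is eventually periodic: after a pre-period of length 1 it cycles with period 12.
For j ≥ 1, x(j) depends only on (j - 1) mod 12. (800 - 1) mod 12 = 7, so x(800) = x(8) = 52.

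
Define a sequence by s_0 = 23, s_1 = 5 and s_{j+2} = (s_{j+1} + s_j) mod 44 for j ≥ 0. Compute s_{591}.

5

s_0 = 23, s_1 = 5, s_2 = 28, s_3 = 33, s_4 = 17, s_5 = 6, s_6 = 23, s_7 = 29, s_8 = 8, s_9 = 37, s_{10} = 1, s_{11} = 38, s_{12} = 39, s_{13} = 33, s_{14} = 28, s_{15} = 17, s_{16} = 1, s_{17} = 18, s_{18} = 19, s_{19} = 37, s_{20} = 12, s_{21} = 5, s_{22} = 17, s_{23} = 22, s_{24} = 39, s_{25} = 17, s_{26} = 12, s_{27} = 29, s_{28} = 41, s_{29} = 26, s_{30} = 23, s_{31} = 5.
Since (s_{30}, s_{31}) = (s_0, s_1) = (23, 5) (two consecutive terms determine the rest), the sequence is periodic with period 30.
So s_{591} = s_{0 + ((591-0) mod 30)} = s_{21} = 5.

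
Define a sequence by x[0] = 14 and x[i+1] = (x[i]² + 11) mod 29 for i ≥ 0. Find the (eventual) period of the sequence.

3

Listing terms: x[0] = 14,  x[1] = 4,  x[2] = 27,  x[3] = 15,  x[4] = 4.
Since x[4] = x[1] = 4, the sequence is eventually periodic: after a pre-period of length 1 it cycles with period 3.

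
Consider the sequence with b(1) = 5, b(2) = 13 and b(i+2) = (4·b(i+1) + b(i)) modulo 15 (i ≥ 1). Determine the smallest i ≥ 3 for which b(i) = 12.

3

b(1) = 5, b(2) = 13, b(3) = 12, b(4) = 1, b(5) = 1, b(6) = 5, b(7) = 6, b(8) = 14, b(9) = 2, b(10) = 7, b(11) = 0, b(12) = 7, b(13) = 13, b(14) = 14, b(15) = 9, b(16) = 5, b(17) = 14, b(18) = 1, b(19) = 3, b(20) = 13, b(21) = 10, b(22) = 8, b(23) = 12, b(24) = 11, b(25) = 11, b(26) = 10, b(27) = 6, b(28) = 4, b(29) = 7, b(30) = 2, b(31) = 0, b(32) = 2, b(33) = 8, b(34) = 4, b(35) = 9, b(36) = 10, b(37) = 4, b(38) = 11, b(39) = 3, b(40) = 8, b(41) = 5, b(42) = 13.
The sequence repeats with period 40.
The value 12 first appears (with i ≥ 3) at b(3).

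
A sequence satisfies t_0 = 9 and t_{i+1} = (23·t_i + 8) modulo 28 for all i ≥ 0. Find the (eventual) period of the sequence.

6

t_0 = 9, t_1 = 19, t_2 = 25, t_3 = 23, t_4 = 5, t_5 = 11, t_6 = 9.
The sequence repeats with period 6.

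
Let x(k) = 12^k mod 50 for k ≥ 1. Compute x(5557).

42

Listing terms: x(1) = 12, x(2) = 44, x(3) = 28, x(4) = 36, x(5) = 32, x(6) = 34, x(7) = 8, x(8) = 46, x(9) = 2, x(10) = 24, x(11) = 38, x(12) = 6, x(13) = 22, x(14) = 14, x(15) = 18, x(16) = 16, x(17) = 42, x(18) = 4, x(19) = 48, x(20) = 26, x(21) = 12.
The sequence repeats with period 20.
(5557 - 1) mod 20 = 16, so x(5557) = x(17) = 42.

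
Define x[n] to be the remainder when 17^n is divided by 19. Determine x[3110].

6

We have x[1] = 17,  x[2] = 4,  x[3] = 11,  x[4] = 16,  x[5] = 6,  x[6] = 7,  x[7] = 5,  x[8] = 9,  x[9] = 1,  x[10] = 17.
The sequence repeats with period 9.
So x[3110] = x[1 + ((3110-1) mod 9)] = x[5] = 6.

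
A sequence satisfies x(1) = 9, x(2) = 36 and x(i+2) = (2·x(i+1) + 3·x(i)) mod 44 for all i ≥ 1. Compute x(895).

Computing terms: x(1) = 9,  x(2) = 36,  x(3) = 11,  x(4) = 42,  x(5) = 29,  x(6) = 8,  x(7) = 15,  x(8) = 10,  x(9) = 21,  x(10) = 28,  x(11) = 31,  x(12) = 14,  x(13) = 33,  x(14) = 20,  x(15) = 7,  x(16) = 30,  x(17) = 37,  x(18) = 32,  x(19) = 43,  x(20) = 6,  x(21) = 9,  x(22) = 36.
The sequence repeats with period 20.
(895 - 1) mod 20 = 14, so x(895) = x(15) = 7.

7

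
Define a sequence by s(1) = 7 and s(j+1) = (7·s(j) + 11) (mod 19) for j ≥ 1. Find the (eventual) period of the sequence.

We have s(1) = 7; s(2) = 3; s(3) = 13; s(4) = 7.
The sequence repeats with period 3.

3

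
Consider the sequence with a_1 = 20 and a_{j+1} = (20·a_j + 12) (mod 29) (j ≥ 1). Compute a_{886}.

13

Listing terms: a_1 = 20, a_2 = 6, a_3 = 16, a_4 = 13, a_5 = 11, a_6 = 0, a_7 = 12, a_8 = 20.
The sequence repeats with period 7.
(886 - 1) mod 7 = 3, so a_{886} = a_4 = 13.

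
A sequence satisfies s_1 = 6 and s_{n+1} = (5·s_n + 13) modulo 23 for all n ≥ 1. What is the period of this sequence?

s_1 = 6,  s_2 = 20,  s_3 = 21,  s_4 = 3,  s_5 = 5,  s_6 = 15,  s_7 = 19,  s_8 = 16,  s_9 = 1,  s_{10} = 18,  s_{11} = 11,  s_{12} = 22,  s_{13} = 8,  s_{14} = 7,  s_{15} = 2,  s_{16} = 0,  s_{17} = 13,  s_{18} = 9,  s_{19} = 12,  s_{20} = 4,  s_{21} = 10,  s_{22} = 17,  s_{23} = 6.
Since s_{23} = s_1 = 6, the sequence is periodic with period 22.

22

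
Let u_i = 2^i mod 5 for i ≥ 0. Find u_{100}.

1

We have u_0 = 1,  u_1 = 2,  u_2 = 4,  u_3 = 3,  u_4 = 1.
Since u_4 = u_0 = 1, the sequence is periodic with period 4.
(100 - 0) mod 4 = 0, so u_{100} = u_0 = 1.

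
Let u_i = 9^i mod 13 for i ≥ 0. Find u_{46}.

9

Computing terms: u_0 = 1; u_1 = 9; u_2 = 3; u_3 = 1.
The sequence repeats with period 3.
So u_{46} = u_{0 + ((46-0) mod 3)} = u_1 = 9.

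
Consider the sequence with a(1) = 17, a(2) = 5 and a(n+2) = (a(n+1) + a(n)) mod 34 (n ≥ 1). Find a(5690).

5

Listing terms: a(1) = 17, a(2) = 5, a(3) = 22, a(4) = 27, a(5) = 15, a(6) = 8, a(7) = 23, a(8) = 31, a(9) = 20, a(10) = 17, a(11) = 3, a(12) = 20, a(13) = 23, a(14) = 9, a(15) = 32, a(16) = 7, a(17) = 5, a(18) = 12, a(19) = 17, a(20) = 29, a(21) = 12, a(22) = 7, a(23) = 19, a(24) = 26, a(25) = 11, a(26) = 3, a(27) = 14, a(28) = 17, a(29) = 31, a(30) = 14, a(31) = 11, a(32) = 25, a(33) = 2, a(34) = 27, a(35) = 29, a(36) = 22, a(37) = 17, a(38) = 5.
The sequence repeats with period 36.
So a(5690) = a(1 + ((5690-1) mod 36)) = a(2) = 5.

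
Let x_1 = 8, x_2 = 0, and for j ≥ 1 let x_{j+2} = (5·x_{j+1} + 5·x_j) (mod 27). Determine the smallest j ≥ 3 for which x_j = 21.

x_1 = 8; x_2 = 0; x_3 = 13; x_4 = 11; x_5 = 12; x_6 = 7; x_7 = 14; x_8 = 24; x_9 = 1; x_{10} = 17; x_{11} = 9; x_{12} = 22; x_{13} = 20; x_{14} = 21; x_{15} = 16; x_{16} = 23; x_{17} = 6; x_{18} = 10; x_{19} = 26; x_{20} = 18; x_{21} = 4; x_{22} = 2; x_{23} = 3; x_{24} = 25; x_{25} = 5; x_{26} = 15; x_{27} = 19; x_{28} = 8; x_{29} = 0.
The sequence repeats with period 27.
The value 21 first appears (with j ≥ 3) at x_{14}.

14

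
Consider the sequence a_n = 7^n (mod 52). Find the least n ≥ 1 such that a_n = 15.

Listing terms: a_0 = 1; a_1 = 7; a_2 = 49; a_3 = 31; a_4 = 9; a_5 = 11; a_6 = 25; a_7 = 19; a_8 = 29; a_9 = 47; a_{10} = 17; a_{11} = 15; a_{12} = 1.
The sequence repeats with period 12.
The value 15 first appears (with n ≥ 1) at a_{11}.

11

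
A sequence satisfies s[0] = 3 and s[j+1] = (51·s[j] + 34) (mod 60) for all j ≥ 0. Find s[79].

s[0] = 3,  s[1] = 7,  s[2] = 31,  s[3] = 55,  s[4] = 19,  s[5] = 43,  s[6] = 7.
Since s[6] = s[1] = 7, the sequence is eventually periodic: after a pre-period of length 1 it cycles with period 5.
For j ≥ 1, s[j] depends only on (j - 1) mod 5. (79 - 1) mod 5 = 3, so s[79] = s[4] = 19.

19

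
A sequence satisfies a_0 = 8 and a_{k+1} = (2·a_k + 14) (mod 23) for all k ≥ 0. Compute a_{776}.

Listing terms: a_0 = 8, a_1 = 7, a_2 = 5, a_3 = 1, a_4 = 16, a_5 = 0, a_6 = 14, a_7 = 19, a_8 = 6, a_9 = 3, a_{10} = 20, a_{11} = 8.
Since a_{11} = a_0 = 8, the sequence is periodic with period 11.
So a_{776} = a_{0 + ((776-0) mod 11)} = a_6 = 14.

14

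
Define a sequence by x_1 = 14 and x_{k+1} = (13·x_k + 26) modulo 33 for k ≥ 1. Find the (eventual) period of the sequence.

x_1 = 14; x_2 = 10; x_3 = 24; x_4 = 8; x_5 = 31; x_6 = 0; x_7 = 26; x_8 = 1; x_9 = 6; x_{10} = 5; x_{11} = 25; x_{12} = 21; x_{13} = 2; x_{14} = 19; x_{15} = 9; x_{16} = 11; x_{17} = 4; x_{18} = 12; x_{19} = 17; x_{20} = 16; x_{21} = 3; x_{22} = 32; x_{23} = 13; x_{24} = 30; x_{25} = 20; x_{26} = 22; x_{27} = 15; x_{28} = 23; x_{29} = 28; x_{30} = 27; x_{31} = 14.
Since x_{31} = x_1 = 14, the sequence is periodic with period 30.

30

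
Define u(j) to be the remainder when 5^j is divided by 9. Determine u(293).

2

Listing terms: u(1) = 5,  u(2) = 7,  u(3) = 8,  u(4) = 4,  u(5) = 2,  u(6) = 1,  u(7) = 5.
Since u(7) = u(1) = 5, the sequence is periodic with period 6.
(293 - 1) mod 6 = 4, so u(293) = u(5) = 2.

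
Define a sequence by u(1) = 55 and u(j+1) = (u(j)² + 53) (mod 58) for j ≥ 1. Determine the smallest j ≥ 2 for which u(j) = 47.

Computing terms: u(1) = 55,  u(2) = 4,  u(3) = 11,  u(4) = 0,  u(5) = 53,  u(6) = 20,  u(7) = 47,  u(8) = 0.
Since u(8) = u(4) = 0, the sequence is eventually periodic: after a pre-period of length 3 it cycles with period 4.
The value 47 first appears (with j ≥ 2) at u(7).

7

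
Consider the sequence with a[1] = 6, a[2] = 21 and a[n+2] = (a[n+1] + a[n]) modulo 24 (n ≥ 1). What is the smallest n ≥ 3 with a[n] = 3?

3

a[1] = 6, a[2] = 21, a[3] = 3, a[4] = 0, a[5] = 3, a[6] = 3, a[7] = 6, a[8] = 9, a[9] = 15, a[10] = 0, a[11] = 15, a[12] = 15, a[13] = 6, a[14] = 21.
The sequence repeats with period 12.
The value 3 first appears (with n ≥ 3) at a[3].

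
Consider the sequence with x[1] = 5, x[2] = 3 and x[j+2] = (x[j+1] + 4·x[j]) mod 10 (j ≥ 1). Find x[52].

5

We have x[1] = 5,  x[2] = 3,  x[3] = 3,  x[4] = 5,  x[5] = 7,  x[6] = 7,  x[7] = 5,  x[8] = 3.
The sequence repeats with period 6.
So x[52] = x[1 + ((52-1) mod 6)] = x[4] = 5.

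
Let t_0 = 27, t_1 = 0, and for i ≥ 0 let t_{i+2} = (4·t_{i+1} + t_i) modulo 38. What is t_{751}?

Computing terms: t_0 = 27, t_1 = 0, t_2 = 27, t_3 = 32, t_4 = 3, t_5 = 6, t_6 = 27, t_7 = 0.
Since (t_6, t_7) = (t_0, t_1) = (27, 0) (two consecutive terms determine the rest), the sequence is periodic with period 6.
(751 - 0) mod 6 = 1, so t_{751} = t_1 = 0.

0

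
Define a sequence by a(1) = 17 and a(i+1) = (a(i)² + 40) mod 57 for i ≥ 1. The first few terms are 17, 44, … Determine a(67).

a(1) = 17; a(2) = 44; a(3) = 38; a(4) = 2; a(5) = 44.
Since a(5) = a(2) = 44, the sequence is eventually periodic: after a pre-period of length 1 it cycles with period 3.
For i ≥ 2, a(i) depends only on (i - 2) mod 3. (67 - 2) mod 3 = 2, so a(67) = a(4) = 2.

2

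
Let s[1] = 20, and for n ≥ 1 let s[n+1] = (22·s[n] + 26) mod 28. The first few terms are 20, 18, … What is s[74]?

14

s[1] = 20; s[2] = 18; s[3] = 2; s[4] = 14; s[5] = 26; s[6] = 10; s[7] = 22; s[8] = 6; s[9] = 18.
Since s[9] = s[2] = 18, the sequence is eventually periodic: after a pre-period of length 1 it cycles with period 7.
For n ≥ 2, s[n] depends only on (n - 2) mod 7. (74 - 2) mod 7 = 2, so s[74] = s[4] = 14.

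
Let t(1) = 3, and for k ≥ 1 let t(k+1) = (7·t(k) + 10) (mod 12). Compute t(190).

3

Computing terms: t(1) = 3, t(2) = 7, t(3) = 11, t(4) = 3.
The sequence repeats with period 3.
So t(190) = t(1 + ((190-1) mod 3)) = t(1) = 3.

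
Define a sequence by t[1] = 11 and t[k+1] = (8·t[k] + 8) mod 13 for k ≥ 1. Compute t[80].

t[1] = 11, t[2] = 5, t[3] = 9, t[4] = 2, t[5] = 11.
The sequence repeats with period 4.
So t[80] = t[1 + ((80-1) mod 4)] = t[4] = 2.

2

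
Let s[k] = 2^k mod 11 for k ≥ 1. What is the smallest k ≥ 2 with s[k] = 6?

s[1] = 2,  s[2] = 4,  s[3] = 8,  s[4] = 5,  s[5] = 10,  s[6] = 9,  s[7] = 7,  s[8] = 3,  s[9] = 6,  s[10] = 1,  s[11] = 2.
Since s[11] = s[1] = 2, the sequence is periodic with period 10.
The value 6 first appears (with k ≥ 2) at s[9].

9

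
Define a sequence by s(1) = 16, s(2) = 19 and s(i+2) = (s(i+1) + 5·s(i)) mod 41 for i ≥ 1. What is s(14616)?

34

We have s(1) = 16, s(2) = 19, s(3) = 17, s(4) = 30, s(5) = 33, s(6) = 19, s(7) = 20, s(8) = 33, s(9) = 10, s(10) = 11, s(11) = 20, s(12) = 34, s(13) = 11, s(14) = 17, s(15) = 31, s(16) = 34, s(17) = 25, s(18) = 31, s(19) = 33, s(20) = 24, s(21) = 25, s(22) = 22, s(23) = 24, s(24) = 11, s(25) = 8, s(26) = 22, s(27) = 21, s(28) = 8, s(29) = 31, s(30) = 30, s(31) = 21, s(32) = 7, s(33) = 30, s(34) = 24, s(35) = 10, s(36) = 7, s(37) = 16, s(38) = 10, s(39) = 8, s(40) = 17, s(41) = 16, s(42) = 19.
The sequence repeats with period 40.
So s(14616) = s(1 + ((14616-1) mod 40)) = s(16) = 34.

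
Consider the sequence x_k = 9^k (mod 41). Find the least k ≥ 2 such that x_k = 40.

2

Listing terms: x_1 = 9, x_2 = 40, x_3 = 32, x_4 = 1, x_5 = 9.
The sequence repeats with period 4.
The value 40 first appears (with k ≥ 2) at x_2.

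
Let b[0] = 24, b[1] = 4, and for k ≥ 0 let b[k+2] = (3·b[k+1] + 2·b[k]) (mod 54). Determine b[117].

Computing terms: b[0] = 24; b[1] = 4; b[2] = 6; b[3] = 26; b[4] = 36; b[5] = 52; b[6] = 12; b[7] = 32; b[8] = 12; b[9] = 46; b[10] = 0; b[11] = 38; b[12] = 6; b[13] = 40; b[14] = 24; b[15] = 44; b[16] = 18; b[17] = 34; b[18] = 30; b[19] = 50; b[20] = 48; b[21] = 28; b[22] = 18; b[23] = 2; b[24] = 42; b[25] = 22; b[26] = 42; b[27] = 8; b[28] = 0; b[29] = 16; b[30] = 48; b[31] = 14; b[32] = 30; b[33] = 10; b[34] = 36; b[35] = 20; b[36] = 24; b[37] = 4.
Since (b[36], b[37]) = (b[0], b[1]) = (24, 4) (two consecutive terms determine the rest), the sequence is periodic with period 36.
So b[117] = b[0 + ((117-0) mod 36)] = b[9] = 46.

46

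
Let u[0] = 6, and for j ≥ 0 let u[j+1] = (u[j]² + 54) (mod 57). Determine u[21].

Listing terms: u[0] = 6,  u[1] = 33,  u[2] = 3,  u[3] = 6.
The sequence repeats with period 3.
(21 - 0) mod 3 = 0, so u[21] = u[0] = 6.

6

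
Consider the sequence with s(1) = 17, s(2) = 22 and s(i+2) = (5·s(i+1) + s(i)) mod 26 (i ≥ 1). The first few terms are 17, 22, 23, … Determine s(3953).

6

We have s(1) = 17,  s(2) = 22,  s(3) = 23,  s(4) = 7,  s(5) = 6,  s(6) = 11,  s(7) = 9,  s(8) = 4,  s(9) = 3,  s(10) = 19,  s(11) = 20,  s(12) = 15,  s(13) = 17,  s(14) = 22.
Since (s(13), s(14)) = (s(1), s(2)) = (17, 22) (two consecutive terms determine the rest), the sequence is periodic with period 12.
So s(3953) = s(1 + ((3953-1) mod 12)) = s(5) = 6.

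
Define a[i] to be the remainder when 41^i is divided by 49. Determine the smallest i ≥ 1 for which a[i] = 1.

14

We have a[0] = 1,  a[1] = 41,  a[2] = 15,  a[3] = 27,  a[4] = 29,  a[5] = 13,  a[6] = 43,  a[7] = 48,  a[8] = 8,  a[9] = 34,  a[10] = 22,  a[11] = 20,  a[12] = 36,  a[13] = 6,  a[14] = 1.
Since a[14] = a[0] = 1, the sequence is periodic with period 14.
The value 1 next appears (with i ≥ 1) at a[14].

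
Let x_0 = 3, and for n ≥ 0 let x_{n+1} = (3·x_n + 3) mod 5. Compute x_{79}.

0

x_0 = 3; x_1 = 2; x_2 = 4; x_3 = 0; x_4 = 3.
The sequence repeats with period 4.
(79 - 0) mod 4 = 3, so x_{79} = x_3 = 0.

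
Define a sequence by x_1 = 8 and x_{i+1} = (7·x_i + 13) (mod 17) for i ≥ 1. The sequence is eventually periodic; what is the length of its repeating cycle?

16

Listing terms: x_1 = 8,  x_2 = 1,  x_3 = 3,  x_4 = 0,  x_5 = 13,  x_6 = 2,  x_7 = 10,  x_8 = 15,  x_9 = 16,  x_{10} = 6,  x_{11} = 4,  x_{12} = 7,  x_{13} = 11,  x_{14} = 5,  x_{15} = 14,  x_{16} = 9,  x_{17} = 8.
The sequence repeats with period 16.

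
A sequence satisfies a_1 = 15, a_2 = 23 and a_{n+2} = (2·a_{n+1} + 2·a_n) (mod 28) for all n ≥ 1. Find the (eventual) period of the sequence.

48

Listing terms: a_1 = 15,  a_2 = 23,  a_3 = 20,  a_4 = 2,  a_5 = 16,  a_6 = 8,  a_7 = 20,  a_8 = 0,  a_9 = 12,  a_{10} = 24,  a_{11} = 16,  a_{12} = 24,  a_{13} = 24,  a_{14} = 12,  a_{15} = 16,  a_{16} = 0,  a_{17} = 4,  a_{18} = 8,  a_{19} = 24,  a_{20} = 8,  a_{21} = 8,  a_{22} = 4,  a_{23} = 24,  a_{24} = 0,  a_{25} = 20,  a_{26} = 12,  a_{27} = 8,  a_{28} = 12,  a_{29} = 12,  a_{30} = 20,  a_{31} = 8,  a_{32} = 0,  a_{33} = 16,  a_{34} = 4,  a_{35} = 12,  a_{36} = 4,  a_{37} = 4,  a_{38} = 16,  a_{39} = 12,  a_{40} = 0,  a_{41} = 24,  a_{42} = 20,  a_{43} = 4,  a_{44} = 20,  a_{45} = 20,  a_{46} = 24,  a_{47} = 4,  a_{48} = 0,  a_{49} = 8,  a_{50} = 16,  a_{51} = 20,  a_{52} = 16,  a_{53} = 16,  a_{54} = 8.
Since (a_{53}, a_{54}) = (a_5, a_6) = (16, 8) (two consecutive terms determine the rest), the sequence is eventually periodic: after a pre-period of length 4 it cycles with period 48.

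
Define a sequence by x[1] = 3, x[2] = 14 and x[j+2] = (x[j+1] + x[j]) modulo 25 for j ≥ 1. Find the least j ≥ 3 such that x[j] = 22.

11

x[1] = 3; x[2] = 14; x[3] = 17; x[4] = 6; x[5] = 23; x[6] = 4; x[7] = 2; x[8] = 6; x[9] = 8; x[10] = 14; x[11] = 22; x[12] = 11; x[13] = 8; x[14] = 19; x[15] = 2; x[16] = 21; x[17] = 23; x[18] = 19; x[19] = 17; x[20] = 11; x[21] = 3; x[22] = 14.
The sequence repeats with period 20.
The value 22 first appears (with j ≥ 3) at x[11].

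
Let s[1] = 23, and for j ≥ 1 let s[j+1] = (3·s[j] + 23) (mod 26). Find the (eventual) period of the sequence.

6

Listing terms: s[1] = 23,  s[2] = 14,  s[3] = 13,  s[4] = 10,  s[5] = 1,  s[6] = 0,  s[7] = 23.
Since s[7] = s[1] = 23, the sequence is periodic with period 6.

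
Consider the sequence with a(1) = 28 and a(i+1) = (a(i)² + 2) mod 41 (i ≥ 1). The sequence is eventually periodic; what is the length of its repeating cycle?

5

We have a(1) = 28; a(2) = 7; a(3) = 10; a(4) = 20; a(5) = 33; a(6) = 25; a(7) = 12; a(8) = 23; a(9) = 39; a(10) = 6; a(11) = 38; a(12) = 11; a(13) = 0; a(14) = 2; a(15) = 6.
Since a(15) = a(10) = 6, the sequence is eventually periodic: after a pre-period of length 9 it cycles with period 5.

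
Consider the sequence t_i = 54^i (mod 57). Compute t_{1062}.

39

We have t_0 = 1; t_1 = 54; t_2 = 9; t_3 = 30; t_4 = 24; t_5 = 42; t_6 = 45; t_7 = 36; t_8 = 6; t_9 = 39; t_{10} = 54.
Since t_{10} = t_1 = 54, the sequence is eventually periodic: after a pre-period of length 1 it cycles with period 9.
For i ≥ 1, t_i depends only on (i - 1) mod 9. (1062 - 1) mod 9 = 8, so t_{1062} = t_9 = 39.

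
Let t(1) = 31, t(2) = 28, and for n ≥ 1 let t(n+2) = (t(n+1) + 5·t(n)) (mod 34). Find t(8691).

13

We have t(1) = 31, t(2) = 28, t(3) = 13, t(4) = 17, t(5) = 14, t(6) = 31, t(7) = 33, t(8) = 18, t(9) = 13, t(10) = 1, t(11) = 32, t(12) = 3, t(13) = 27, t(14) = 8, t(15) = 7, t(16) = 13, t(17) = 14, t(18) = 11, t(19) = 13, t(20) = 0, t(21) = 31, t(22) = 31, t(23) = 16, t(24) = 1, t(25) = 13, t(26) = 18, t(27) = 15, t(28) = 3, t(29) = 10, t(30) = 25, t(31) = 7, t(32) = 30, t(33) = 31, t(34) = 11, t(35) = 30, t(36) = 17, t(37) = 31, t(38) = 14, t(39) = 33, t(40) = 1, t(41) = 30, t(42) = 1, t(43) = 15, t(44) = 20, t(45) = 27, t(46) = 25, t(47) = 24, t(48) = 13, t(49) = 31, t(50) = 28.
Since (t(49), t(50)) = (t(1), t(2)) = (31, 28) (two consecutive terms determine the rest), the sequence is periodic with period 48.
(8691 - 1) mod 48 = 2, so t(8691) = t(3) = 13.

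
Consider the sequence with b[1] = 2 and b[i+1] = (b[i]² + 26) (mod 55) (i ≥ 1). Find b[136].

52

Listing terms: b[1] = 2,  b[2] = 30,  b[3] = 46,  b[4] = 52,  b[5] = 35,  b[6] = 41,  b[7] = 2.
Since b[7] = b[1] = 2, the sequence is periodic with period 6.
(136 - 1) mod 6 = 3, so b[136] = b[4] = 52.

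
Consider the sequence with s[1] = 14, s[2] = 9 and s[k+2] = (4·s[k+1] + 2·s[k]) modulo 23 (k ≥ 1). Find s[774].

21

Listing terms: s[1] = 14; s[2] = 9; s[3] = 18; s[4] = 21; s[5] = 5; s[6] = 16; s[7] = 5; s[8] = 6; s[9] = 11; s[10] = 10; s[11] = 16; s[12] = 15; s[13] = 0; s[14] = 7; s[15] = 5; s[16] = 11; s[17] = 8; s[18] = 8; s[19] = 2; s[20] = 1; s[21] = 8; s[22] = 11; s[23] = 14; s[24] = 9.
Since (s[23], s[24]) = (s[1], s[2]) = (14, 9) (two consecutive terms determine the rest), the sequence is periodic with period 22.
So s[774] = s[1 + ((774-1) mod 22)] = s[4] = 21.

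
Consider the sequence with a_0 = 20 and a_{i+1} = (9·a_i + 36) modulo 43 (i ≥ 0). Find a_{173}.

Computing terms: a_0 = 20,  a_1 = 1,  a_2 = 2,  a_3 = 11,  a_4 = 6,  a_5 = 4,  a_6 = 29,  a_7 = 39,  a_8 = 0,  a_9 = 36,  a_{10} = 16,  a_{11} = 8,  a_{12} = 22,  a_{13} = 19,  a_{14} = 35,  a_{15} = 7,  a_{16} = 13,  a_{17} = 24,  a_{18} = 37,  a_{19} = 25,  a_{20} = 3,  a_{21} = 20.
The sequence repeats with period 21.
So a_{173} = a_{0 + ((173-0) mod 21)} = a_5 = 4.

4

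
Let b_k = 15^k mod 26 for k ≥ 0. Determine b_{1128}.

1

We have b_0 = 1, b_1 = 15, b_2 = 17, b_3 = 21, b_4 = 3, b_5 = 19, b_6 = 25, b_7 = 11, b_8 = 9, b_9 = 5, b_{10} = 23, b_{11} = 7, b_{12} = 1.
The sequence repeats with period 12.
(1128 - 0) mod 12 = 0, so b_{1128} = b_0 = 1.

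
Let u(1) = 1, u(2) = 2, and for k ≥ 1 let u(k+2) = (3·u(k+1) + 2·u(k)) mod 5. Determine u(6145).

Computing terms: u(1) = 1, u(2) = 2, u(3) = 3, u(4) = 3, u(5) = 0, u(6) = 1, u(7) = 3, u(8) = 1, u(9) = 4, u(10) = 4, u(11) = 0, u(12) = 3, u(13) = 4, u(14) = 3, u(15) = 2, u(16) = 2, u(17) = 0, u(18) = 4, u(19) = 2, u(20) = 4, u(21) = 1, u(22) = 1, u(23) = 0, u(24) = 2, u(25) = 1, u(26) = 2.
Since (u(25), u(26)) = (u(1), u(2)) = (1, 2) (two consecutive terms determine the rest), the sequence is periodic with period 24.
(6145 - 1) mod 24 = 0, so u(6145) = u(1) = 1.

1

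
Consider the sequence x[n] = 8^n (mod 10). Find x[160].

Listing terms: x[1] = 8; x[2] = 4; x[3] = 2; x[4] = 6; x[5] = 8.
The sequence repeats with period 4.
So x[160] = x[1 + ((160-1) mod 4)] = x[4] = 6.

6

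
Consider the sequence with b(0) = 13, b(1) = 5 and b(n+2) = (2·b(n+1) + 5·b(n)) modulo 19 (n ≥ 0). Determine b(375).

Computing terms: b(0) = 13, b(1) = 5, b(2) = 18, b(3) = 4, b(4) = 3, b(5) = 7, b(6) = 10, b(7) = 17, b(8) = 8, b(9) = 6, b(10) = 14, b(11) = 1, b(12) = 15, b(13) = 16, b(14) = 12, b(15) = 9, b(16) = 2, b(17) = 11, b(18) = 13, b(19) = 5.
Since (b(18), b(19)) = (b(0), b(1)) = (13, 5) (two consecutive terms determine the rest), the sequence is periodic with period 18.
(375 - 0) mod 18 = 15, so b(375) = b(15) = 9.

9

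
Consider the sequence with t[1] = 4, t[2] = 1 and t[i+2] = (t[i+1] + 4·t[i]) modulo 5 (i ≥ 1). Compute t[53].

t[1] = 4; t[2] = 1; t[3] = 2; t[4] = 1; t[5] = 4; t[6] = 3; t[7] = 4; t[8] = 1.
Since (t[7], t[8]) = (t[1], t[2]) = (4, 1) (two consecutive terms determine the rest), the sequence is periodic with period 6.
(53 - 1) mod 6 = 4, so t[53] = t[5] = 4.

4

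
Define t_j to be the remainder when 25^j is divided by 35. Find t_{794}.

30

t_1 = 25; t_2 = 30; t_3 = 15; t_4 = 25.
Since t_4 = t_1 = 25, the sequence is periodic with period 3.
So t_{794} = t_{1 + ((794-1) mod 3)} = t_2 = 30.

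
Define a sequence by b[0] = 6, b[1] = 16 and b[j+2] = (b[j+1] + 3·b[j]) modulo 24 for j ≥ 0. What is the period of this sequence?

6

We have b[0] = 6, b[1] = 16, b[2] = 10, b[3] = 10, b[4] = 16, b[5] = 22, b[6] = 22, b[7] = 16, b[8] = 10.
Since (b[7], b[8]) = (b[1], b[2]) = (16, 10) (two consecutive terms determine the rest), the sequence is eventually periodic: after a pre-period of length 1 it cycles with period 6.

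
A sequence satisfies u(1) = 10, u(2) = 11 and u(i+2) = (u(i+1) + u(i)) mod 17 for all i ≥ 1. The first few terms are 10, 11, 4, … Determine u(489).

13

Listing terms: u(1) = 10, u(2) = 11, u(3) = 4, u(4) = 15, u(5) = 2, u(6) = 0, u(7) = 2, u(8) = 2, u(9) = 4, u(10) = 6, u(11) = 10, u(12) = 16, u(13) = 9, u(14) = 8, u(15) = 0, u(16) = 8, u(17) = 8, u(18) = 16, u(19) = 7, u(20) = 6, u(21) = 13, u(22) = 2, u(23) = 15, u(24) = 0, u(25) = 15, u(26) = 15, u(27) = 13, u(28) = 11, u(29) = 7, u(30) = 1, u(31) = 8, u(32) = 9, u(33) = 0, u(34) = 9, u(35) = 9, u(36) = 1, u(37) = 10, u(38) = 11.
Since (u(37), u(38)) = (u(1), u(2)) = (10, 11) (two consecutive terms determine the rest), the sequence is periodic with period 36.
(489 - 1) mod 36 = 20, so u(489) = u(21) = 13.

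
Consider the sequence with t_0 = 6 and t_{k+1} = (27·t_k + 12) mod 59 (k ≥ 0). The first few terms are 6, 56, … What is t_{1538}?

56

We have t_0 = 6, t_1 = 56, t_2 = 49, t_3 = 37, t_4 = 8, t_5 = 51, t_6 = 32, t_7 = 50, t_8 = 5, t_9 = 29, t_{10} = 28, t_{11} = 1, t_{12} = 39, t_{13} = 3, t_{14} = 34, t_{15} = 45, t_{16} = 47, t_{17} = 42, t_{18} = 25, t_{19} = 38, t_{20} = 35, t_{21} = 13, t_{22} = 9, t_{23} = 19, t_{24} = 53, t_{25} = 27, t_{26} = 33, t_{27} = 18, t_{28} = 26, t_{29} = 6.
Since t_{29} = t_0 = 6, the sequence is periodic with period 29.
(1538 - 0) mod 29 = 1, so t_{1538} = t_1 = 56.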